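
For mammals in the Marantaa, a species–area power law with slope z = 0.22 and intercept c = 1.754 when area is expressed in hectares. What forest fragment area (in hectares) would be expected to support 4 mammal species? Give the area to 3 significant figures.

4 = 1.754 × A^0.22  ⇒  A^0.22 = 4/1.754 = 2.281
ln A = ln(2.281) / 0.22 = 0.8244 / 0.22 = 3.7473
A = e^3.7473 ≈ 42.4 hectares

42.4 hectares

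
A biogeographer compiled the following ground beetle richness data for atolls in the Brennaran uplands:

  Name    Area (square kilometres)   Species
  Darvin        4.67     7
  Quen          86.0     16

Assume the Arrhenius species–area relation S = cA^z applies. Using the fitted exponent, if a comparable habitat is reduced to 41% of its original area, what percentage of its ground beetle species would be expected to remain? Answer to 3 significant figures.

77.6%

z = ln(16/7) / ln(86/4.67) = 0.8267 / 2.9132 = 0.2838
S_new/S_old = (A_new/A_old)^z = 0.41^0.2838 = exp(0.2838 × -0.8916) = 0.7765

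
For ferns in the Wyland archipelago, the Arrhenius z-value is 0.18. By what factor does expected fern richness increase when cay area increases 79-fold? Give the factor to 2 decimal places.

S₂/S₁ = (A₂/A₁)^z = 79^0.18
ln(S₂/S₁) = 0.18 × ln 79 = 0.18 × 4.3694 = 0.7865
S₂/S₁ = e^0.7865 ≈ 2.196

2.20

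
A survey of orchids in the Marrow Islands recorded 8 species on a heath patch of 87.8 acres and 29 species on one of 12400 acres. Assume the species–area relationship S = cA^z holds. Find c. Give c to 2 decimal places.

2.50

z = ln(S₂/S₁) / ln(A₂/A₁) = ln(29/8) / ln(12400/87.8) = 1.2879 / 4.9504 = 0.2602
c = S₁ / A₁^z = 8 / 87.8^0.2602 = 8 / 3.203 = 2.497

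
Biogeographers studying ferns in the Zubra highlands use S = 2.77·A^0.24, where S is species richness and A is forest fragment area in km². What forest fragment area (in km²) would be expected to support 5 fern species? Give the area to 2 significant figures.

12 km²

5 = 2.77 × A^0.24  ⇒  A^0.24 = 5/2.77 = 1.805
ln A = ln(1.805) / 0.24 = 0.5906 / 0.24 = 2.4608
A = e^2.4608 ≈ 11.71 km²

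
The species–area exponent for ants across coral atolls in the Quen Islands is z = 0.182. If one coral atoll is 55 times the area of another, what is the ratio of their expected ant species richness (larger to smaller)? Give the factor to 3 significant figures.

2.07

S₂/S₁ = (A₂/A₁)^z = 55^0.182
ln(S₂/S₁) = 0.182 × ln 55 = 0.182 × 4.0073 = 0.7293
S₂/S₁ = e^0.7293 ≈ 2.074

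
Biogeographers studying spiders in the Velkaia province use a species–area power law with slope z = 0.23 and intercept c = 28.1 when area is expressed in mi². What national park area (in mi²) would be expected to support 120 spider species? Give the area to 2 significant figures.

120 = 28.1 × A^0.23  ⇒  A^0.23 = 120/28.1 = 4.27
ln A = ln(4.27) / 0.23 = 1.4517 / 0.23 = 6.3118
A = e^6.3118 ≈ 551.1 mi²

550 mi²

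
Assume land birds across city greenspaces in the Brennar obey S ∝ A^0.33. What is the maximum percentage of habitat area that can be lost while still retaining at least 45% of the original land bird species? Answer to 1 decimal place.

91.1%

Need (A_new/A_old)^0.33 = 0.45, so A_new/A_old = 0.45^(1/0.33) = 0.45^3.03
ln(A_new/A_old) = ln 0.45 / 0.33 = -0.7985 / 0.33 = -2.4197
A_new/A_old = e^-2.4197 ≈ 0.08895
Fraction that can be lost = 1 − 0.08895 = 0.9111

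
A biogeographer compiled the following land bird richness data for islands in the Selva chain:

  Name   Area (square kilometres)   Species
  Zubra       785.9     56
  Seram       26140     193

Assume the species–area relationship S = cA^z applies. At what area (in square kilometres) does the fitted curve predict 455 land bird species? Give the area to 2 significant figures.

300000 square kilometres

z = ln(193/56) / ln(26140/785.9) = 1.2373 / 3.5044 = 0.3531
c = 56 / 785.9^0.3531 = 56 / 10.53 = 5.32
A = (455/5.32)^(1/0.3531) ⇒ ln A = ln(85.53)/0.3531 = 12.6001
A = e^12.6001 ≈ 296600 square kilometres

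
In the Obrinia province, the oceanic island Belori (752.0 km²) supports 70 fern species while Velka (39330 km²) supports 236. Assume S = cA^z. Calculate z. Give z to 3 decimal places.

Taking logs: ln S = ln c + z ln A, so z = (ln S₂ − ln S₁)/(ln A₂ − ln A₁).
z = ln(236/70) / ln(39330/752) = ln(3.371) / ln(52.3) = 1.2153 / 3.9570 = 0.3071

0.307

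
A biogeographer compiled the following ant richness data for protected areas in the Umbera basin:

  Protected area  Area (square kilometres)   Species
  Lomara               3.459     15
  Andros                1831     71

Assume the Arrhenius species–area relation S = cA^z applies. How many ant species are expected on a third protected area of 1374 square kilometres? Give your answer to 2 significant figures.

66

z = ln(71/15) / ln(1831/3.459) = 1.5546 / 6.2716 = 0.2479
c = 15 / 3.459^0.2479 = 15 / 1.36 = 11.03
S₃ = 11.03 × 1374^0.2479 = 11.03 × 5.996 ≈ 66.12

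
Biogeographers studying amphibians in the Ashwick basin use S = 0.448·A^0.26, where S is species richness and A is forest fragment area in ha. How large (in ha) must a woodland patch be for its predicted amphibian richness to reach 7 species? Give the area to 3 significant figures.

7 = 0.448 × A^0.26  ⇒  A^0.26 = 7/0.448 = 15.62
ln A = ln(15.62) / 0.26 = 2.7489 / 0.26 = 10.5726
A = e^10.5726 ≈ 39050 ha

39000 ha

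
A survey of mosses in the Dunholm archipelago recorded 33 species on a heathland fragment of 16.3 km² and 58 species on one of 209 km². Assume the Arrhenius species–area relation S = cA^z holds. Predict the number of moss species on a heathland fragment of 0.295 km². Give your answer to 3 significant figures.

z = ln(58/33) / ln(209/16.3) = 0.5639 / 2.5512 = 0.2210
c = 33 / 16.3^0.2210 = 33 / 1.853 = 17.81
S₃ = 17.81 × 0.295^0.2210 = 17.81 × 0.7635 ≈ 13.59

13.6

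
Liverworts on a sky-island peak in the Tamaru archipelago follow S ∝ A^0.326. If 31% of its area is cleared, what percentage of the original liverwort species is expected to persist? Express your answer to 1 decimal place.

S_new/S_old = (A_new/A_old)^z = 0.69^0.326
= exp(0.326 × ln 0.69) = exp(0.326 × -0.3711) = exp(-0.1210) ≈ 0.8861

88.6%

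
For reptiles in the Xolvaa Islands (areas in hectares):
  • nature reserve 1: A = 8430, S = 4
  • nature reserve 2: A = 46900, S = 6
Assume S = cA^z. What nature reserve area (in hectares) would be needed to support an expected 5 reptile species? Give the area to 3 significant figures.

z = ln(6/4) / ln(46900/8430) = 0.4055 / 1.7162 = 0.2363
c = 4 / 8430^0.2363 = 4 / 8.462 = 0.4727
A = (5/0.4727)^(1/0.2363) ⇒ ln A = ln(10.58)/0.2363 = 9.9841
A = e^9.9841 ≈ 21678 hectares

21700 hectares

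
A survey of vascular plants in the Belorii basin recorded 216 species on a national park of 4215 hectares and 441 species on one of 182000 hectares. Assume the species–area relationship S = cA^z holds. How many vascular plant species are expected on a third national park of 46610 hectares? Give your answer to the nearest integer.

z = ln(441/216) / ln(182000/4215) = 0.7138 / 3.7654 = 0.1896
c = 216 / 4215^0.1896 = 216 / 4.865 = 44.39
S₃ = 44.39 × 46610^0.1896 = 44.39 × 7.673 ≈ 340.6

341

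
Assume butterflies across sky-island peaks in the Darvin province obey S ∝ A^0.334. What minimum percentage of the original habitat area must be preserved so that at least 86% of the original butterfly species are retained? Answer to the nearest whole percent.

Need (A_new/A_old)^0.334 = 0.86, so A_new/A_old = 0.86^(1/0.334) = 0.86^2.994
ln(A_new/A_old) = ln 0.86 / 0.334 = -0.1508 / 0.334 = -0.4516
A_new/A_old = e^-0.4516 ≈ 0.6366

64%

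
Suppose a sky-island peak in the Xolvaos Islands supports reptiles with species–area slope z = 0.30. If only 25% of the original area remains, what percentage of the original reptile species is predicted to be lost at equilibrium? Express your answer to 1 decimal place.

34.0%

S_new/S_old = (A_new/A_old)^z = 0.25^0.3
= exp(0.3 × ln 0.25) = exp(0.3 × -1.3863) = exp(-0.4159) ≈ 0.6598
Fraction lost = 1 − 0.6598 = 0.3402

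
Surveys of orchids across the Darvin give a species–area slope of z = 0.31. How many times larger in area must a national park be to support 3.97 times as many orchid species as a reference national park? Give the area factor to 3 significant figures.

85.4

(A₂/A₁)^0.31 = 3.97, so A₂/A₁ = 3.97^(1/0.31) = 3.97^3.226
ln(A₂/A₁) = ln 3.97 / 0.31 = 1.3788 / 0.31 = 4.4476
A₂/A₁ = e^4.4476 ≈ 85.42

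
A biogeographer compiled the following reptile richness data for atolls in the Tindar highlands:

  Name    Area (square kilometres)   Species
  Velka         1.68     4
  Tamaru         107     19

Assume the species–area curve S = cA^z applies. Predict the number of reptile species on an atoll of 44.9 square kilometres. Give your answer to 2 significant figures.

14

z = ln(19/4) / ln(107/1.68) = 1.5581 / 4.1540 = 0.3751
c = 4 / 1.68^0.3751 = 4 / 1.215 = 3.293
S₃ = 3.293 × 44.9^0.3751 = 3.293 × 4.166 ≈ 13.72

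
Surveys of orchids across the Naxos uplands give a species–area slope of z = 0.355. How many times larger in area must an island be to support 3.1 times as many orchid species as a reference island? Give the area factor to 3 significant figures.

24.2

(A₂/A₁)^0.355 = 3.1, so A₂/A₁ = 3.1^(1/0.355) = 3.1^2.817
ln(A₂/A₁) = ln 3.1 / 0.355 = 1.1314 / 0.355 = 3.1870
A₂/A₁ = e^3.1870 ≈ 24.22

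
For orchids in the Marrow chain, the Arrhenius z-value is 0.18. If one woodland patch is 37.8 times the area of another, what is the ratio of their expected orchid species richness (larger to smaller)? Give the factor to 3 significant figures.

1.92

S₂/S₁ = (A₂/A₁)^z = 37.8^0.18
ln(S₂/S₁) = 0.18 × ln 37.8 = 0.18 × 3.6323 = 0.6538
S₂/S₁ = e^0.6538 ≈ 1.923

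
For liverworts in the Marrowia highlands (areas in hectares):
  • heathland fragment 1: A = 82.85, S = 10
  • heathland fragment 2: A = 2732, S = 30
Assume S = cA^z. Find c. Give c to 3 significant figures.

z = ln(S₂/S₁) / ln(A₂/A₁) = ln(30/10) / ln(2732/82.85) = 1.0986 / 3.4958 = 0.3143
c = S₁ / A₁^z = 10 / 82.85^0.3143 = 10 / 4.007 = 2.495

2.50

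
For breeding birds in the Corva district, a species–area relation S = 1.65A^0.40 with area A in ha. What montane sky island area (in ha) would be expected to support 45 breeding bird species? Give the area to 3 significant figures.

3880 ha

45 = 1.65 × A^0.4  ⇒  A^0.4 = 45/1.65 = 27.27
ln A = ln(27.27) / 0.4 = 3.3059 / 0.4 = 8.2647
A = e^8.2647 ≈ 3884 ha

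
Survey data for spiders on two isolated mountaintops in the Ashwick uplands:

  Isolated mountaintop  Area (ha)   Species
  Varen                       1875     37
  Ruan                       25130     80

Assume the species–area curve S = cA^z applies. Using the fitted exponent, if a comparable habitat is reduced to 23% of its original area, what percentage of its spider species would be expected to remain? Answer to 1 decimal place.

z = ln(80/37) / ln(25130/1875) = 0.7711 / 2.5955 = 0.2971
S_new/S_old = (A_new/A_old)^z = 0.23^0.2971 = exp(0.2971 × -1.4697) = 0.6462

64.6%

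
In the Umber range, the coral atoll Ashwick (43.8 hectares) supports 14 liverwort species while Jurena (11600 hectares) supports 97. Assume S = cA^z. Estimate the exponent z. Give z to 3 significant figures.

0.347

Taking logs: ln S = ln c + z ln A, so z = (ln S₂ − ln S₁)/(ln A₂ − ln A₁).
z = ln(97/14) / ln(11600/43.8) = ln(6.929) / ln(264.8) = 1.9357 / 5.5791 = 0.3469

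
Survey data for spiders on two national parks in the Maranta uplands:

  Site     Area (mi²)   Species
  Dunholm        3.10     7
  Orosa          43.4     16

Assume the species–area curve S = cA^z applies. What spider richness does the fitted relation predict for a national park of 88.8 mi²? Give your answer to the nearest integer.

z = ln(16/7) / ln(43.4/3.1) = 0.8267 / 2.6391 = 0.3132
c = 7 / 3.1^0.3132 = 7 / 1.425 = 4.911
S₃ = 4.911 × 88.8^0.3132 = 4.911 × 4.077 ≈ 20.02

20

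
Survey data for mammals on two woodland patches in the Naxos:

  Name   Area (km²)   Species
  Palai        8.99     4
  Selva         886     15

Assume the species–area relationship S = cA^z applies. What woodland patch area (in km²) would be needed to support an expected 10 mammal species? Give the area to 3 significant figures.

217 km²

z = ln(15/4) / ln(886/8.99) = 1.3218 / 4.5906 = 0.2879
c = 4 / 8.99^0.2879 = 4 / 1.882 = 2.125
A = (10/2.125)^(1/0.2879) ⇒ ln A = ln(4.705)/0.2879 = 5.3785
A = e^5.3785 ≈ 216.7 km²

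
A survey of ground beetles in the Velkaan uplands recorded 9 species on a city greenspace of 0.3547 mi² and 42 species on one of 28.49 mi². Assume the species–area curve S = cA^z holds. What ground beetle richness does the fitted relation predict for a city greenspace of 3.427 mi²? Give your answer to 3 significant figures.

z = ln(42/9) / ln(28.49/0.3547) = 1.5404 / 4.3860 = 0.3512
c = 9 / 0.3547^0.3512 = 9 / 0.6949 = 12.95
S₃ = 12.95 × 3.427^0.3512 = 12.95 × 1.541 ≈ 19.96

20.0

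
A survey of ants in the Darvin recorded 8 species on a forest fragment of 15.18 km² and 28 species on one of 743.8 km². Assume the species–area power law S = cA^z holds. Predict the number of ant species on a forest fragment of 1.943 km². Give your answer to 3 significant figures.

z = ln(28/8) / ln(743.8/15.18) = 1.2528 / 3.8918 = 0.3219
c = 8 / 15.18^0.3219 = 8 / 2.4 = 3.333
S₃ = 3.333 × 1.943^0.3219 = 3.333 × 1.238 ≈ 4.128

4.13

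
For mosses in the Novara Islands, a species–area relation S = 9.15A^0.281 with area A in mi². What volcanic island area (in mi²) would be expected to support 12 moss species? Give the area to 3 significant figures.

2.62 mi²

12 = 9.15 × A^0.281  ⇒  A^0.281 = 12/9.15 = 1.311
ln A = ln(1.311) / 0.281 = 0.2712 / 0.281 = 0.9650
A = e^0.9650 ≈ 2.625 mi²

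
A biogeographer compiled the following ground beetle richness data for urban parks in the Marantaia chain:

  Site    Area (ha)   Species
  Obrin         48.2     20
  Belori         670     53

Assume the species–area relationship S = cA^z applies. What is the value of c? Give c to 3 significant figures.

4.76

z = ln(S₂/S₁) / ln(A₂/A₁) = ln(53/20) / ln(670/48.2) = 0.9746 / 2.6319 = 0.3703
c = S₁ / A₁^z = 20 / 48.2^0.3703 = 20 / 4.2 = 4.762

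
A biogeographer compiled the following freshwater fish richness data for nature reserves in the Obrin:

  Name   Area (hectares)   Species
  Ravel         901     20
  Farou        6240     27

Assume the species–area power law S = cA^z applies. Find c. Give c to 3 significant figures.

z = ln(S₂/S₁) / ln(A₂/A₁) = ln(27/20) / ln(6240/901) = 0.3001 / 1.9352 = 0.1551
c = S₁ / A₁^z = 20 / 901^0.1551 = 20 / 2.872 = 6.964

6.96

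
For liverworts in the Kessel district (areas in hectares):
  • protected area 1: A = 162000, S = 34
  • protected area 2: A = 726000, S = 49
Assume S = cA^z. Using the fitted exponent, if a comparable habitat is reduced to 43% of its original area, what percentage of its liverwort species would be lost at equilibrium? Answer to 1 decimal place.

z = ln(49/34) / ln(726000/162000) = 0.3655 / 1.5000 = 0.2436
S_new/S_old = (A_new/A_old)^z = 0.43^0.2436 = exp(0.2436 × -0.8440) = 0.8141
Fraction lost = 1 − 0.8141 = 0.1859

18.6%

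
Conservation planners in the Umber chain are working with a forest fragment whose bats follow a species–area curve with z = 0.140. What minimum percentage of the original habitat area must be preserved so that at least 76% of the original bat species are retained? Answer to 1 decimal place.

14.1%

Need (A_new/A_old)^0.14 = 0.76, so A_new/A_old = 0.76^(1/0.14) = 0.76^7.143
ln(A_new/A_old) = ln 0.76 / 0.14 = -0.2744 / 0.14 = -1.9603
A_new/A_old = e^-1.9603 ≈ 0.1408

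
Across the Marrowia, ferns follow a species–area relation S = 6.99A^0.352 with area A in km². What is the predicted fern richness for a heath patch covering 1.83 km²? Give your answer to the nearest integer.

S = 6.99 × 1.83^0.352 = 6.99 × 1.237 ≈ 8.647

9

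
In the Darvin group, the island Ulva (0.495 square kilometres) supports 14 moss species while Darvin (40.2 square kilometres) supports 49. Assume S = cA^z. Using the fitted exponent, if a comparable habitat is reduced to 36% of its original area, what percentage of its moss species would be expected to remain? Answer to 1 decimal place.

74.7%

z = ln(49/14) / ln(40.2/0.495) = 1.2528 / 4.3971 = 0.2849
S_new/S_old = (A_new/A_old)^z = 0.36^0.2849 = exp(0.2849 × -1.0217) = 0.7475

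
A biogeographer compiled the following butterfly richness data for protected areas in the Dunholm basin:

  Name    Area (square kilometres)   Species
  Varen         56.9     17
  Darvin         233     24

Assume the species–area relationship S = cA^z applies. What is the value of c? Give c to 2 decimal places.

z = ln(S₂/S₁) / ln(A₂/A₁) = ln(24/17) / ln(233/56.9) = 0.3448 / 1.4097 = 0.2446
c = S₁ / A₁^z = 17 / 56.9^0.2446 = 17 / 2.687 = 6.326

6.33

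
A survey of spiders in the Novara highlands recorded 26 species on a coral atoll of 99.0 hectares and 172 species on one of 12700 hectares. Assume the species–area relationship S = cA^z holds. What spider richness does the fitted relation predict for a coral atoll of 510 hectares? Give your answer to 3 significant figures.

49.2

z = ln(172/26) / ln(12700/99) = 1.8894 / 4.8542 = 0.3892
c = 26 / 99^0.3892 = 26 / 5.981 = 4.347
S₃ = 4.347 × 510^0.3892 = 4.347 × 11.32 ≈ 49.21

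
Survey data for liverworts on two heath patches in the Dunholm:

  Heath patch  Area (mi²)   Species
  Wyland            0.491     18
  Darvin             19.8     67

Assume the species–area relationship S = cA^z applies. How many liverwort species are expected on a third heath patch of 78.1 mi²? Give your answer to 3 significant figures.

109

z = ln(67/18) / ln(19.8/0.491) = 1.3143 / 3.6970 = 0.3555
c = 18 / 0.491^0.3555 = 18 / 0.7766 = 23.18
S₃ = 23.18 × 78.1^0.3555 = 23.18 × 4.708 ≈ 109.1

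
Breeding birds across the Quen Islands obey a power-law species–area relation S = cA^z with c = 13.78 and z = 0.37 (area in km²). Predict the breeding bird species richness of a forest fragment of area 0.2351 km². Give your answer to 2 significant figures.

S = 13.78 × 0.2351^0.37
ln S = ln 13.78 + 0.37 × ln 0.2351 = 2.6232 + 0.37 × -1.4477 = 2.0876
S = e^2.0876 ≈ 8.065

8.1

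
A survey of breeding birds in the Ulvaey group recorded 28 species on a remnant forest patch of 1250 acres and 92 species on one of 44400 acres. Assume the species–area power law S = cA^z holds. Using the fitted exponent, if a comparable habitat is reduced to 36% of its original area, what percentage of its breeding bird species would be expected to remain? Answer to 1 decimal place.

z = ln(92/28) / ln(44400/1250) = 1.1896 / 3.5701 = 0.3332
S_new/S_old = (A_new/A_old)^z = 0.36^0.3332 = exp(0.3332 × -1.0217) = 0.7115

71.1%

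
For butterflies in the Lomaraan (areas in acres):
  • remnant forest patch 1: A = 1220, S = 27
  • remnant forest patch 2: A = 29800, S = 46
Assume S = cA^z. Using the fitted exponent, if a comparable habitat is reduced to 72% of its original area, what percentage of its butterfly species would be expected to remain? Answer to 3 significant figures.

94.7%

z = ln(46/27) / ln(29800/1220) = 0.5328 / 3.1957 = 0.1667
S_new/S_old = (A_new/A_old)^z = 0.72^0.1667 = exp(0.1667 × -0.3285) = 0.9467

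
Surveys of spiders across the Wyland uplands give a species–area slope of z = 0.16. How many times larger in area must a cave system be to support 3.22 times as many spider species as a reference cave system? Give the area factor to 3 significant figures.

(A₂/A₁)^0.16 = 3.22, so A₂/A₁ = 3.22^(1/0.16) = 3.22^6.25
ln(A₂/A₁) = ln 3.22 / 0.16 = 1.1694 / 0.16 = 7.3086
A₂/A₁ = e^7.3086 ≈ 1493

1490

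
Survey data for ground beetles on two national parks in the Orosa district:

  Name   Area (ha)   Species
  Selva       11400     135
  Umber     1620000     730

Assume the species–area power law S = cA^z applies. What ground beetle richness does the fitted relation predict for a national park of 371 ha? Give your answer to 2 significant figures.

z = ln(730/135) / ln(1620000/11400) = 1.6878 / 4.9566 = 0.3405
c = 135 / 11400^0.3405 = 135 / 24.07 = 5.609
S₃ = 5.609 × 371^0.3405 = 5.609 × 7.497 ≈ 42.05

42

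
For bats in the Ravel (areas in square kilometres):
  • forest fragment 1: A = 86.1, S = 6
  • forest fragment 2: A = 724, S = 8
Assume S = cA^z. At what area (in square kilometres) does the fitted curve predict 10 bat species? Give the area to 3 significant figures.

z = ln(8/6) / ln(724/86.1) = 0.2877 / 2.1293 = 0.1351
c = 6 / 86.1^0.1351 = 6 / 1.826 = 3.286
A = (10/3.286)^(1/0.1351) ⇒ ln A = ln(3.043)/0.1351 = 8.2364
A = e^8.2364 ≈ 3776 square kilometres

3780 square kilometres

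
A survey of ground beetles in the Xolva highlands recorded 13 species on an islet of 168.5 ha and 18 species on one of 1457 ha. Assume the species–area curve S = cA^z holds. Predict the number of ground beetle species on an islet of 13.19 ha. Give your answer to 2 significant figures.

8.9

z = ln(18/13) / ln(1457/168.5) = 0.3254 / 2.1572 = 0.1509
c = 13 / 168.5^0.1509 = 13 / 2.167 = 5.999
S₃ = 5.999 × 13.19^0.1509 = 5.999 × 1.476 ≈ 8.852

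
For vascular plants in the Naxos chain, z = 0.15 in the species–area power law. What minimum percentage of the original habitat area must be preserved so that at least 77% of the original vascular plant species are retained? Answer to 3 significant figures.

17.5%

Need (A_new/A_old)^0.15 = 0.77, so A_new/A_old = 0.77^(1/0.15) = 0.77^6.667
ln(A_new/A_old) = ln 0.77 / 0.15 = -0.2614 / 0.15 = -1.7424
A_new/A_old = e^-1.7424 ≈ 0.1751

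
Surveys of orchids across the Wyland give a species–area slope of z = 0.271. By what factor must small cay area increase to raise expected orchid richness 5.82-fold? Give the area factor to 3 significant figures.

665

(A₂/A₁)^0.271 = 5.82, so A₂/A₁ = 5.82^(1/0.271) = 5.82^3.69
ln(A₂/A₁) = ln 5.82 / 0.271 = 1.7613 / 0.271 = 6.4993
A₂/A₁ = e^6.4993 ≈ 664.7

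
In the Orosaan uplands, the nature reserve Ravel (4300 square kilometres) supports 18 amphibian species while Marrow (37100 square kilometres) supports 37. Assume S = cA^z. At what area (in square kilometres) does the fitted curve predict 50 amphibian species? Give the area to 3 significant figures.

91300 square kilometres

z = ln(37/18) / ln(37100/4300) = 0.7205 / 2.1550 = 0.3344
c = 18 / 4300^0.3344 = 18 / 16.4 = 1.097
A = (50/1.097)^(1/0.3344) ⇒ ln A = ln(45.56)/0.3344 = 11.4219
A = e^11.4219 ≈ 91301 square kilometres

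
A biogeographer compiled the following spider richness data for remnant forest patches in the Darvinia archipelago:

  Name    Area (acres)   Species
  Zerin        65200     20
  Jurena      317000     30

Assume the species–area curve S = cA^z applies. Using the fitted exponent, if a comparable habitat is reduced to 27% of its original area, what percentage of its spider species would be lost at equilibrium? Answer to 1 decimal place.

28.5%

z = ln(30/20) / ln(317000/65200) = 0.4055 / 1.5814 = 0.2564
S_new/S_old = (A_new/A_old)^z = 0.27^0.2564 = exp(0.2564 × -1.3093) = 0.7148
Fraction lost = 1 − 0.7148 = 0.2852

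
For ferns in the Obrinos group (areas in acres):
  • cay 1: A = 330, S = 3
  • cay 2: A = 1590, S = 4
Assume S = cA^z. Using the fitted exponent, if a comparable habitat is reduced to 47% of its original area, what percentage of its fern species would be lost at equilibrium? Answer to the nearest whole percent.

13%

z = ln(4/3) / ln(1590/330) = 0.2877 / 1.5724 = 0.1830
S_new/S_old = (A_new/A_old)^z = 0.47^0.1830 = exp(0.1830 × -0.7550) = 0.871
Fraction lost = 1 − 0.871 = 0.129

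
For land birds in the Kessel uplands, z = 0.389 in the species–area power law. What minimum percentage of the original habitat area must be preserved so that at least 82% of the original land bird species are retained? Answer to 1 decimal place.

60.0%

Need (A_new/A_old)^0.389 = 0.82, so A_new/A_old = 0.82^(1/0.389) = 0.82^2.571
ln(A_new/A_old) = ln 0.82 / 0.389 = -0.1985 / 0.389 = -0.5102
A_new/A_old = e^-0.5102 ≈ 0.6004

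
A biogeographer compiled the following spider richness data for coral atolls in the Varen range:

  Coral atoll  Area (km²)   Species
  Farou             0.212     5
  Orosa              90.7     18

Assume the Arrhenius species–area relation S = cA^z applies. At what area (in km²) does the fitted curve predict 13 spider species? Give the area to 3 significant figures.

z = ln(18/5) / ln(90.7/0.212) = 1.2809 / 6.0587 = 0.2114
c = 5 / 0.212^0.2114 = 5 / 0.7204 = 6.941
A = (13/6.941)^(1/0.2114) ⇒ ln A = ln(1.873)/0.2114 = 2.9683
A = e^2.9683 ≈ 19.46 km²

19.5 km²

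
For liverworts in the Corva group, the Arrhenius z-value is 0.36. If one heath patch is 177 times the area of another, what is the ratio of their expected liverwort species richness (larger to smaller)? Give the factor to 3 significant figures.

6.45

S₂/S₁ = (A₂/A₁)^z = 177^0.36
ln(S₂/S₁) = 0.36 × ln 177 = 0.36 × 5.1761 = 1.8634
S₂/S₁ = e^1.8634 ≈ 6.446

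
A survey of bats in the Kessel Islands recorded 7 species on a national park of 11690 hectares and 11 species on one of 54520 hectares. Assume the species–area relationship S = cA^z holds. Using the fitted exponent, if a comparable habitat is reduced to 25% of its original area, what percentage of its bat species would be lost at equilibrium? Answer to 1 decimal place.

33.4%

z = ln(11/7) / ln(54520/11690) = 0.4520 / 1.5398 = 0.2935
S_new/S_old = (A_new/A_old)^z = 0.25^0.2935 = exp(0.2935 × -1.3863) = 0.6657
Fraction lost = 1 − 0.6657 = 0.3343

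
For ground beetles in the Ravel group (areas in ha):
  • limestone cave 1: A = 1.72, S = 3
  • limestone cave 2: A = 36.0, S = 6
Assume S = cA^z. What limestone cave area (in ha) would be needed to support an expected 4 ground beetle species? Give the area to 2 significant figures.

z = ln(6/3) / ln(36/1.72) = 0.6931 / 3.0412 = 0.2279
c = 3 / 1.72^0.2279 = 3 / 1.132 = 2.651
A = (4/2.651)^(1/0.2279) ⇒ ln A = ln(1.509)/0.2279 = 1.8045
A = e^1.8045 ≈ 6.077 ha

6.1 ha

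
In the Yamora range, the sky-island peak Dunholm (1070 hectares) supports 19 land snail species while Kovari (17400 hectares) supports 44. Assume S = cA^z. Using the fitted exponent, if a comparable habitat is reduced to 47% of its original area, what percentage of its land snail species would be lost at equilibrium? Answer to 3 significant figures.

20.3%

z = ln(44/19) / ln(17400/1070) = 0.8398 / 2.7888 = 0.3011
S_new/S_old = (A_new/A_old)^z = 0.47^0.3011 = exp(0.3011 × -0.7550) = 0.7966
Fraction lost = 1 − 0.7966 = 0.2034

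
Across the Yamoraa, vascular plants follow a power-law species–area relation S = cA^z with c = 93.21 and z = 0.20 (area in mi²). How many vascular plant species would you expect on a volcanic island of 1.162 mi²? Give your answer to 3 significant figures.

96.1

S = 93.21 × 1.162^0.2
ln S = ln 93.21 + 0.2 × ln 1.162 = 4.5349 + 0.2 × 0.1501 = 4.5649
S = e^4.5649 ≈ 96.05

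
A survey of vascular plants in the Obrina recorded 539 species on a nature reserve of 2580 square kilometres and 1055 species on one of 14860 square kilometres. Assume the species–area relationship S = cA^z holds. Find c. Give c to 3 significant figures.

26.5

z = ln(S₂/S₁) / ln(A₂/A₁) = ln(1055/539) / ln(14860/2580) = 0.6716 / 1.7509 = 0.3836
c = S₁ / A₁^z = 539 / 2580^0.3836 = 539 / 20.35 = 26.49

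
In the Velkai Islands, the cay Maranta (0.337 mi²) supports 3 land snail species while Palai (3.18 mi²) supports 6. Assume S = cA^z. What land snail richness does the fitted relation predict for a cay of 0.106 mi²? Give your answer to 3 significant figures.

2.10

z = ln(6/3) / ln(3.18/0.337) = 0.6931 / 2.2446 = 0.3088
c = 3 / 0.337^0.3088 = 3 / 0.7147 = 4.198
S₃ = 4.198 × 0.106^0.3088 = 4.198 × 0.5 ≈ 2.099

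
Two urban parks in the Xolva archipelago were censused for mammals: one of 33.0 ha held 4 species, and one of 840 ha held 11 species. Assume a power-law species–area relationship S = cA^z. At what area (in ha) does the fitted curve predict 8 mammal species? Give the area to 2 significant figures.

z = ln(11/4) / ln(840/33) = 1.0116 / 3.2369 = 0.3125
c = 4 / 33^0.3125 = 4 / 2.982 = 1.341
A = (8/1.341)^(1/0.3125) ⇒ ln A = ln(5.965)/0.3125 = 5.7144
A = e^5.7144 ≈ 303.2 ha

300 ha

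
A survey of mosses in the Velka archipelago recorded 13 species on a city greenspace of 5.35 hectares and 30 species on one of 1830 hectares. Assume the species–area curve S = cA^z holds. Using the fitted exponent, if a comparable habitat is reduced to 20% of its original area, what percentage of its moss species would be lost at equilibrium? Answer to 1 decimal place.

z = ln(30/13) / ln(1830/5.35) = 0.8362 / 5.8350 = 0.1433
S_new/S_old = (A_new/A_old)^z = 0.2^0.1433 = exp(0.1433 × -1.6094) = 0.794
Fraction lost = 1 − 0.794 = 0.206

20.6%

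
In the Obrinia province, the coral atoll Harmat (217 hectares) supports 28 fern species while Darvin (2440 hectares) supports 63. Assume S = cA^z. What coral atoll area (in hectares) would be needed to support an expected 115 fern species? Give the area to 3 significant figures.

14700 hectares

z = ln(63/28) / ln(2440/217) = 0.8109 / 2.4199 = 0.3351
c = 28 / 217^0.3351 = 28 / 6.067 = 4.615
A = (115/4.615)^(1/0.3351) ⇒ ln A = ln(24.92)/0.3351 = 9.5955
A = e^9.5955 ≈ 14699 hectares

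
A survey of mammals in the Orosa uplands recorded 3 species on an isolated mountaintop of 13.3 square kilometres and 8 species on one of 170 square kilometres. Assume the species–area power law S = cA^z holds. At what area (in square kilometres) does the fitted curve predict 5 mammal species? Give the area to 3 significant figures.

z = ln(8/3) / ln(170/13.3) = 0.9808 / 2.5480 = 0.3849
c = 3 / 13.3^0.3849 = 3 / 2.708 = 1.108
A = (5/1.108)^(1/0.3849) ⇒ ln A = ln(4.513)/0.3849 = 3.9148
A = e^3.9148 ≈ 50.14 square kilometres

50.1 square kilometres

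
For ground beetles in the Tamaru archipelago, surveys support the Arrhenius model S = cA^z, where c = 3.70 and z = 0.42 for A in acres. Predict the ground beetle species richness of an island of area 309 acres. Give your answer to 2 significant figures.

41

S = 3.7 × 309^0.42
ln S = ln 3.7 + 0.42 × ln 309 = 1.3083 + 0.42 × 5.7333 = 3.7163
S = e^3.7163 ≈ 41.11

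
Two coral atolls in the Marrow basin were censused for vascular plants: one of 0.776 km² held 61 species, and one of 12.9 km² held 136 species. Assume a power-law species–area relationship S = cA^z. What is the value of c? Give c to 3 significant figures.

z = ln(S₂/S₁) / ln(A₂/A₁) = ln(136/61) / ln(12.9/0.776) = 0.8018 / 2.8108 = 0.2852
c = S₁ / A₁^z = 61 / 0.776^0.2852 = 61 / 0.9302 = 65.58

65.6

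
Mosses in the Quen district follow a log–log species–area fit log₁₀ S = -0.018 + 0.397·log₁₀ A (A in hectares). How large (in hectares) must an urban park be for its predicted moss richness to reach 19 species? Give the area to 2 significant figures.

19 = 0.9594 × A^0.397  ⇒  A^0.397 = 19/0.9594 = 19.8
ln A = ln(19.8) / 0.397 = 2.9859 / 0.397 = 7.5211
A = e^7.5211 ≈ 1847 hectares

1800 hectares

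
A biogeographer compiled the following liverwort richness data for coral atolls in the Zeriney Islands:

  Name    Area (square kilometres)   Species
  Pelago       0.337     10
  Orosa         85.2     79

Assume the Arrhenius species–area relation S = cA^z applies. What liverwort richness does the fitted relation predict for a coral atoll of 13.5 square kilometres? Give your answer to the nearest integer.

40

z = ln(79/10) / ln(85.2/0.337) = 2.0669 / 5.5327 = 0.3736
c = 10 / 0.337^0.3736 = 10 / 0.6661 = 15.01
S₃ = 15.01 × 13.5^0.3736 = 15.01 × 2.644 ≈ 39.69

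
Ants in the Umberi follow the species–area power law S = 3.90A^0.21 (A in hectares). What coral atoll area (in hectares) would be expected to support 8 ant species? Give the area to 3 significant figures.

30.6 hectares

8 = 3.9 × A^0.21  ⇒  A^0.21 = 8/3.9 = 2.051
ln A = ln(2.051) / 0.21 = 0.7185 / 0.21 = 3.4213
A = e^3.4213 ≈ 30.61 hectares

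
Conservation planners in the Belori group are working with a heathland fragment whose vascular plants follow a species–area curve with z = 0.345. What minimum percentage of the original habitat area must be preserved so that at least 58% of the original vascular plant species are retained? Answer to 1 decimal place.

Need (A_new/A_old)^0.345 = 0.58, so A_new/A_old = 0.58^(1/0.345) = 0.58^2.899
ln(A_new/A_old) = ln 0.58 / 0.345 = -0.5447 / 0.345 = -1.5789
A_new/A_old = e^-1.5789 ≈ 0.2062

20.6%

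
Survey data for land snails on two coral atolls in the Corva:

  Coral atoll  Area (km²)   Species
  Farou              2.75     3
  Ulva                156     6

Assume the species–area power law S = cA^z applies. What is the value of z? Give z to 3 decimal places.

Taking logs: ln S = ln c + z ln A, so z = (ln S₂ − ln S₁)/(ln A₂ − ln A₁).
z = ln(6/3) / ln(156/2.75) = ln(2) / ln(56.73) = 0.6931 / 4.0383 = 0.1716

0.172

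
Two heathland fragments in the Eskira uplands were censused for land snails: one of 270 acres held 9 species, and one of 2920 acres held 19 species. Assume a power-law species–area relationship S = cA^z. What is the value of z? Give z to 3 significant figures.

Taking logs: ln S = ln c + z ln A, so z = (ln S₂ − ln S₁)/(ln A₂ − ln A₁).
z = ln(19/9) / ln(2920/270) = ln(2.111) / ln(10.81) = 0.7472 / 2.3809 = 0.3138

0.314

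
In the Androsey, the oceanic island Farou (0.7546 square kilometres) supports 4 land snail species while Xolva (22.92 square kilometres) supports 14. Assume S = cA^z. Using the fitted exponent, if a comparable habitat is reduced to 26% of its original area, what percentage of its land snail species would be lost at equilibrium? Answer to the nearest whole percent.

z = ln(14/4) / ln(22.92/0.7546) = 1.2528 / 3.4136 = 0.3670
S_new/S_old = (A_new/A_old)^z = 0.26^0.3670 = exp(0.3670 × -1.3471) = 0.61
Fraction lost = 1 − 0.61 = 0.39

39%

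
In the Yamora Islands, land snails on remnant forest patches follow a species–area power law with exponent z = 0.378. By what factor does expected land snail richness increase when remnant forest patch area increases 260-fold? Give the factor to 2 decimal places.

S₂/S₁ = (A₂/A₁)^z = 260^0.378
ln(S₂/S₁) = 0.378 × ln 260 = 0.378 × 5.5607 = 2.1019
S₂/S₁ = e^2.1019 ≈ 8.182

8.18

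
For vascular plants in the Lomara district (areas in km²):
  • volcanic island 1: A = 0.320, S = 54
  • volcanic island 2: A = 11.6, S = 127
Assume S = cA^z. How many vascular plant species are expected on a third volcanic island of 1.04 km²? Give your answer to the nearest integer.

z = ln(127/54) / ln(11.6/0.32) = 0.8552 / 3.5904 = 0.2382
c = 54 / 0.32^0.2382 = 54 / 0.7623 = 70.84
S₃ = 70.84 × 1.04^0.2382 = 70.84 × 1.009 ≈ 71.5

72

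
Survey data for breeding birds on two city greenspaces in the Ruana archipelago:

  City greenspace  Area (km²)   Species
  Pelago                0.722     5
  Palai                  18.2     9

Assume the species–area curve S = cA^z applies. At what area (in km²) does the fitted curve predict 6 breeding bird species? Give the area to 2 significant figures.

2.0 km²

z = ln(9/5) / ln(18.2/0.722) = 0.5878 / 3.2272 = 0.1821
c = 5 / 0.722^0.1821 = 5 / 0.9424 = 5.306
A = (6/5.306)^(1/0.1821) ⇒ ln A = ln(1.131)/0.1821 = 0.6753
A = e^0.6753 ≈ 1.965 km²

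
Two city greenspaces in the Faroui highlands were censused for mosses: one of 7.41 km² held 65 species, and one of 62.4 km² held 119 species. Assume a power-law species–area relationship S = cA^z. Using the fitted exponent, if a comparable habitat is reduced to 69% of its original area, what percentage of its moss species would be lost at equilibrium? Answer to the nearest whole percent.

10%

z = ln(119/65) / ln(62.4/7.41) = 0.6047 / 2.1307 = 0.2838
S_new/S_old = (A_new/A_old)^z = 0.69^0.2838 = exp(0.2838 × -0.3711) = 0.9
Fraction lost = 1 − 0.9 = 0.09996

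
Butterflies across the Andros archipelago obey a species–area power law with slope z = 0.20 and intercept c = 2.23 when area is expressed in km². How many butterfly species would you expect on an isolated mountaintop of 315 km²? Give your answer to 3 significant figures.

7.05

S = 2.23 × 315^0.2
ln S = ln 2.23 + 0.2 × ln 315 = 0.8020 + 0.2 × 5.7526 = 1.9525
S = e^1.9525 ≈ 7.046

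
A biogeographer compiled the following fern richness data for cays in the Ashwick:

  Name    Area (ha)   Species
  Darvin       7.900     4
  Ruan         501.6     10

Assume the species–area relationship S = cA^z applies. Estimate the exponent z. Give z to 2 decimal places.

0.22

Taking logs: ln S = ln c + z ln A, so z = (ln S₂ − ln S₁)/(ln A₂ − ln A₁).
z = ln(10/4) / ln(501.6/7.9) = ln(2.5) / ln(63.49) = 0.9163 / 4.1509 = 0.2207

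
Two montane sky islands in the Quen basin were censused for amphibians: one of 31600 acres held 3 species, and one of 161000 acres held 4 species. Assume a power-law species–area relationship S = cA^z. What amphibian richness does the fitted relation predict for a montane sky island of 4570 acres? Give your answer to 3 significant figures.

2.13

z = ln(4/3) / ln(161000/31600) = 0.2877 / 1.6282 = 0.1767
c = 3 / 31600^0.1767 = 3 / 6.238 = 0.481
S₃ = 0.481 × 4570^0.1767 = 0.481 × 4.432 ≈ 2.132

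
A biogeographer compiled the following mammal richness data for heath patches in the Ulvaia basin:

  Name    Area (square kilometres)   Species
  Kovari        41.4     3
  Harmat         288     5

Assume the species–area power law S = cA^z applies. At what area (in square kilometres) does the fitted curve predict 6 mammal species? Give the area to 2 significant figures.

580 square kilometres

z = ln(5/3) / ln(288/41.4) = 0.5108 / 1.9397 = 0.2634
c = 3 / 41.4^0.2634 = 3 / 2.666 = 1.125
A = (6/1.125)^(1/0.2634) ⇒ ln A = ln(5.332)/0.2634 = 6.3553
A = e^6.3553 ≈ 575.5 square kilometres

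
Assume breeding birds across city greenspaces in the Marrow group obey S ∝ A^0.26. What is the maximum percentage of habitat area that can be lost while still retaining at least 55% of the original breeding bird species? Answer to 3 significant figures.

90.0%

Need (A_new/A_old)^0.26 = 0.55, so A_new/A_old = 0.55^(1/0.26) = 0.55^3.846
ln(A_new/A_old) = ln 0.55 / 0.26 = -0.5978 / 0.26 = -2.2994
A_new/A_old = e^-2.2994 ≈ 0.1003
Fraction that can be lost = 1 − 0.1003 = 0.8997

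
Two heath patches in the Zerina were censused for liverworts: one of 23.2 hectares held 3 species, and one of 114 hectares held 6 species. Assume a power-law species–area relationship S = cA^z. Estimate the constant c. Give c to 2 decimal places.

z = ln(S₂/S₁) / ln(A₂/A₁) = ln(6/3) / ln(114/23.2) = 0.6931 / 1.5920 = 0.4354
c = S₁ / A₁^z = 3 / 23.2^0.4354 = 3 / 3.931 = 0.7632

0.76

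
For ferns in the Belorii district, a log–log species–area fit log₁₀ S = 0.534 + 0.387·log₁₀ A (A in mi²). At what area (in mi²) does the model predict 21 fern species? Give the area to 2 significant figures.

21 = 3.42 × A^0.387  ⇒  A^0.387 = 21/3.42 = 6.141
ln A = ln(6.141) / 0.387 = 1.8149 / 0.387 = 4.6898
A = e^4.6898 ≈ 108.8 mi²

110 mi²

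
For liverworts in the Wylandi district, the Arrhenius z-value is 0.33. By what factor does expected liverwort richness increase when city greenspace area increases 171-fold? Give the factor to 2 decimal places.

S₂/S₁ = (A₂/A₁)^z = 171^0.33
ln(S₂/S₁) = 0.33 × ln 171 = 0.33 × 5.1417 = 1.6967
S₂/S₁ = e^1.6967 ≈ 5.456

5.46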